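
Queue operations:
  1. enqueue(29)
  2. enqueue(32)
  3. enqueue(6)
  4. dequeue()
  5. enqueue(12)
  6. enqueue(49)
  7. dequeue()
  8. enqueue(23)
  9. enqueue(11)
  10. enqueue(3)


enqueue(29) -> [29]
enqueue(32) -> [29, 32]
enqueue(6) -> [29, 32, 6]
dequeue()->29, [32, 6]
enqueue(12) -> [32, 6, 12]
enqueue(49) -> [32, 6, 12, 49]
dequeue()->32, [6, 12, 49]
enqueue(23) -> [6, 12, 49, 23]
enqueue(11) -> [6, 12, 49, 23, 11]
enqueue(3) -> [6, 12, 49, 23, 11, 3]

Final queue: [6, 12, 49, 23, 11, 3]


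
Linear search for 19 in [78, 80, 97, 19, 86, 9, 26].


i=0: 78!=19
i=1: 80!=19
i=2: 97!=19
i=3: 19==19 found!

Found at 3, 4 comps


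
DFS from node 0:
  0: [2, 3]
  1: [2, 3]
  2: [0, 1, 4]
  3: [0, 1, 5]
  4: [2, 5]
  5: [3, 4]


Visit 0, push [3, 2]
Visit 2, push [4, 1]
Visit 1, push [3]
Visit 3, push [5]
Visit 5, push [4]
Visit 4, push []

DFS order: [0, 2, 1, 3, 5, 4]


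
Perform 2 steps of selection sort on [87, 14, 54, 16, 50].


Initial: [87, 14, 54, 16, 50]
Step 1: min=14 at 1
  Swap: [14, 87, 54, 16, 50]
Step 2: min=16 at 3
  Swap: [14, 16, 54, 87, 50]

After 2 steps: [14, 16, 54, 87, 50]


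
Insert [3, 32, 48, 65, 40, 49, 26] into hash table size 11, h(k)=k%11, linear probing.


Insert 3: h=3 -> slot 3
Insert 32: h=10 -> slot 10
Insert 48: h=4 -> slot 4
Insert 65: h=10, 1 probes -> slot 0
Insert 40: h=7 -> slot 7
Insert 49: h=5 -> slot 5
Insert 26: h=4, 2 probes -> slot 6

Table: [65, None, None, 3, 48, 49, 26, 40, None, None, 32]


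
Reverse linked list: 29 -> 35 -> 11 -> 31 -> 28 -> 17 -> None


Step 1: curr=29, set curr.next=prev(None) | reversed so far: 29
Step 2: curr=35, set curr.next=prev(29) | reversed so far: 35 -> 29
Step 3: curr=11, set curr.next=prev(35) | reversed so far: 11 -> 35 -> 29
Step 4: curr=31, set curr.next=prev(11) | reversed so far: 31 -> 11 -> 35 -> 29
Step 5: curr=28, set curr.next=prev(31) | reversed so far: 28 -> 31 -> 11 -> 35 -> 29
Step 6: curr=17, set curr.next=prev(28) | reversed so far: 17 -> 28 -> 31 -> 11 -> 35 -> 29

17 -> 28 -> 31 -> 11 -> 35 -> 29 -> None


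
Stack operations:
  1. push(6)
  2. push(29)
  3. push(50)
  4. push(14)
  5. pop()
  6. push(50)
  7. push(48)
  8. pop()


push(6) -> [6]
push(29) -> [6, 29]
push(50) -> [6, 29, 50]
push(14) -> [6, 29, 50, 14]
pop()->14, [6, 29, 50]
push(50) -> [6, 29, 50, 50]
push(48) -> [6, 29, 50, 50, 48]
pop()->48, [6, 29, 50, 50]

Final stack: [6, 29, 50, 50]


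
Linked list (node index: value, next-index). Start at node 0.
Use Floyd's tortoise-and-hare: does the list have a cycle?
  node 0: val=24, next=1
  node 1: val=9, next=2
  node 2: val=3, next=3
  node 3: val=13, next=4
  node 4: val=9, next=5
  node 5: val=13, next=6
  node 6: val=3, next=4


Floyd's tortoise (slow, +1) and hare (fast, +2):
  init: slow=0, fast=0
  step 1: slow=1, fast=2
  step 2: slow=2, fast=4
  step 3: slow=3, fast=6
  step 4: slow=4, fast=5
  step 5: slow=5, fast=4
  step 6: slow=6, fast=6
  slow == fast at node 6: cycle detected

Cycle: yes


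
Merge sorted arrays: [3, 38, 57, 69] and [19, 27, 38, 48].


Take 3 from A
Take 19 from B
Take 27 from B
Take 38 from A
Take 38 from B
Take 48 from B

Merged: [3, 19, 27, 38, 38, 48, 57, 69]


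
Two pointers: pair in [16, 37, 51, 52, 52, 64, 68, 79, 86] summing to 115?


lo=0(16)+hi=8(86)=102
lo=1(37)+hi=8(86)=123
lo=1(37)+hi=7(79)=116
lo=1(37)+hi=6(68)=105
lo=2(51)+hi=6(68)=119
lo=2(51)+hi=5(64)=115

Yes: 51+64=115


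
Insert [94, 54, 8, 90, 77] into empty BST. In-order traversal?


Insert 94: root
Insert 54: L from 94
Insert 8: L from 94 -> L from 54
Insert 90: L from 94 -> R from 54
Insert 77: L from 94 -> R from 54 -> L from 90

In-order: [8, 54, 77, 90, 94]


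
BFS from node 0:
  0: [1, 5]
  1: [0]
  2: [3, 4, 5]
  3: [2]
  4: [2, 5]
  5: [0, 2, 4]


Visit 0, enqueue [1, 5]
Visit 1, enqueue []
Visit 5, enqueue [2, 4]
Visit 2, enqueue [3]
Visit 4, enqueue []
Visit 3, enqueue []

BFS order: [0, 1, 5, 2, 4, 3]


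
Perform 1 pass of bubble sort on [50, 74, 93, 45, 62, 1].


Initial: [50, 74, 93, 45, 62, 1]
Pass 1: [50, 74, 45, 62, 1, 93] (3 swaps)

After 1 pass: [50, 74, 45, 62, 1, 93]


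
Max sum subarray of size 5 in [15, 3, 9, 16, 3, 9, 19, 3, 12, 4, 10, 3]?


[0:5]: 46
[1:6]: 40
[2:7]: 56
[3:8]: 50
[4:9]: 46
[5:10]: 47
[6:11]: 48
[7:12]: 32

Max: 56 at [2:7]


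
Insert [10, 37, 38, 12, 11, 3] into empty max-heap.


Insert 10: [10]
Insert 37: [37, 10]
Insert 38: [38, 10, 37]
Insert 12: [38, 12, 37, 10]
Insert 11: [38, 12, 37, 10, 11]
Insert 3: [38, 12, 37, 10, 11, 3]

Final heap: [38, 12, 37, 10, 11, 3]


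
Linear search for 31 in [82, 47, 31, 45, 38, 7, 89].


i=0: 82!=31
i=1: 47!=31
i=2: 31==31 found!

Found at 2, 3 comps


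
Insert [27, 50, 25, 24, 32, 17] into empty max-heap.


Insert 27: [27]
Insert 50: [50, 27]
Insert 25: [50, 27, 25]
Insert 24: [50, 27, 25, 24]
Insert 32: [50, 32, 25, 24, 27]
Insert 17: [50, 32, 25, 24, 27, 17]

Final heap: [50, 32, 25, 24, 27, 17]


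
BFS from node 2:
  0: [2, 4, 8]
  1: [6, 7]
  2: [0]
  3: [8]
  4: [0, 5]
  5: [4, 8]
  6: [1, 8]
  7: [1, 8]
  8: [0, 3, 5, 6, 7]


Visit 2, enqueue [0]
Visit 0, enqueue [4, 8]
Visit 4, enqueue [5]
Visit 8, enqueue [3, 6, 7]
Visit 5, enqueue []
Visit 3, enqueue []
Visit 6, enqueue [1]
Visit 7, enqueue []
Visit 1, enqueue []

BFS order: [2, 0, 4, 8, 5, 3, 6, 7, 1]


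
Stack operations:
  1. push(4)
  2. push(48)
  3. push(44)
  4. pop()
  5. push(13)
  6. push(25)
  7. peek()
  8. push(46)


push(4) -> [4]
push(48) -> [4, 48]
push(44) -> [4, 48, 44]
pop()->44, [4, 48]
push(13) -> [4, 48, 13]
push(25) -> [4, 48, 13, 25]
peek()->25
push(46) -> [4, 48, 13, 25, 46]

Final stack: [4, 48, 13, 25, 46]


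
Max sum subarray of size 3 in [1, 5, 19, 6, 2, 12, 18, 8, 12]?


[0:3]: 25
[1:4]: 30
[2:5]: 27
[3:6]: 20
[4:7]: 32
[5:8]: 38
[6:9]: 38

Max: 38 at [5:8]


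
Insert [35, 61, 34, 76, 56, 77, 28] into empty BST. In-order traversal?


Insert 35: root
Insert 61: R from 35
Insert 34: L from 35
Insert 76: R from 35 -> R from 61
Insert 56: R from 35 -> L from 61
Insert 77: R from 35 -> R from 61 -> R from 76
Insert 28: L from 35 -> L from 34

In-order: [28, 34, 35, 56, 61, 76, 77]


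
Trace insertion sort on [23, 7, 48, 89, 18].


Initial: [23, 7, 48, 89, 18]
Insert 7: [7, 23, 48, 89, 18]
Insert 48: [7, 23, 48, 89, 18]
Insert 89: [7, 23, 48, 89, 18]
Insert 18: [7, 18, 23, 48, 89]

Sorted: [7, 18, 23, 48, 89]


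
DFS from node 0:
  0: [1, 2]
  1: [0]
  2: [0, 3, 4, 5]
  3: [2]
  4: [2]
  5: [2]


Visit 0, push [2, 1]
Visit 1, push []
Visit 2, push [5, 4, 3]
Visit 3, push []
Visit 4, push []
Visit 5, push []

DFS order: [0, 1, 2, 3, 4, 5]


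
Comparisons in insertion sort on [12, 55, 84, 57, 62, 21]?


Algorithm: insertion sort
Input: [12, 55, 84, 57, 62, 21]
Sorted: [12, 21, 55, 57, 62, 84]

11


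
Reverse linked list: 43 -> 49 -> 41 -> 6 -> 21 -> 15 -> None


Step 1: curr=43, set curr.next=prev(None) | reversed so far: 43
Step 2: curr=49, set curr.next=prev(43) | reversed so far: 49 -> 43
Step 3: curr=41, set curr.next=prev(49) | reversed so far: 41 -> 49 -> 43
Step 4: curr=6, set curr.next=prev(41) | reversed so far: 6 -> 41 -> 49 -> 43
Step 5: curr=21, set curr.next=prev(6) | reversed so far: 21 -> 6 -> 41 -> 49 -> 43
Step 6: curr=15, set curr.next=prev(21) | reversed so far: 15 -> 21 -> 6 -> 41 -> 49 -> 43

15 -> 21 -> 6 -> 41 -> 49 -> 43 -> None


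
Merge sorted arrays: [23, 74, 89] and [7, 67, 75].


Take 7 from B
Take 23 from A
Take 67 from B
Take 74 from A
Take 75 from B

Merged: [7, 23, 67, 74, 75, 89]


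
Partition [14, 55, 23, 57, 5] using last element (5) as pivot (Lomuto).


Pivot: 5
Place pivot at 0: [5, 55, 23, 57, 14]

Partitioned: [5, 55, 23, 57, 14]


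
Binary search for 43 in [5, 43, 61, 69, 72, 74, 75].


Step 1: lo=0, hi=6, mid=3, val=69
Step 2: lo=0, hi=2, mid=1, val=43

Found at index 1


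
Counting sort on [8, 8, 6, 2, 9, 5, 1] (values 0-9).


Input: [8, 8, 6, 2, 9, 5, 1]
Counts: [0, 1, 1, 0, 0, 1, 1, 0, 2, 1]

Sorted: [1, 2, 5, 6, 8, 8, 9]


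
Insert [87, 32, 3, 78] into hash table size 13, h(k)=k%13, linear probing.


Insert 87: h=9 -> slot 9
Insert 32: h=6 -> slot 6
Insert 3: h=3 -> slot 3
Insert 78: h=0 -> slot 0

Table: [78, None, None, 3, None, None, 32, None, None, 87, None, None, None]


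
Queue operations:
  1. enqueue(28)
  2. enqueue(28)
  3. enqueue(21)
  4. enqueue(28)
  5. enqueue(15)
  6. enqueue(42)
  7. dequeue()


enqueue(28) -> [28]
enqueue(28) -> [28, 28]
enqueue(21) -> [28, 28, 21]
enqueue(28) -> [28, 28, 21, 28]
enqueue(15) -> [28, 28, 21, 28, 15]
enqueue(42) -> [28, 28, 21, 28, 15, 42]
dequeue()->28, [28, 21, 28, 15, 42]

Final queue: [28, 21, 28, 15, 42]


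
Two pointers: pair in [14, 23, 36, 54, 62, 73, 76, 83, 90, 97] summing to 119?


lo=0(14)+hi=9(97)=111
lo=1(23)+hi=9(97)=120
lo=1(23)+hi=8(90)=113
lo=2(36)+hi=8(90)=126
lo=2(36)+hi=7(83)=119

Yes: 36+83=119


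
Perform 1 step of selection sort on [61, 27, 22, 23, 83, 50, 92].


Initial: [61, 27, 22, 23, 83, 50, 92]
Step 1: min=22 at 2
  Swap: [22, 27, 61, 23, 83, 50, 92]

After 1 step: [22, 27, 61, 23, 83, 50, 92]


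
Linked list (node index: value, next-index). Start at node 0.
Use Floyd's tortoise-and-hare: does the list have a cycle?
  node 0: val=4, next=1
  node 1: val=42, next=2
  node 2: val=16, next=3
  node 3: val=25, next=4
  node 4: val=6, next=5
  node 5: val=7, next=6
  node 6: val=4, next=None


Floyd's tortoise (slow, +1) and hare (fast, +2):
  init: slow=0, fast=0
  step 1: slow=1, fast=2
  step 2: slow=2, fast=4
  step 3: slow=3, fast=6
  step 4: fast -> None, no cycle

Cycle: no


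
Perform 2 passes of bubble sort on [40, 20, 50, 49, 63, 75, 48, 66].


Initial: [40, 20, 50, 49, 63, 75, 48, 66]
Pass 1: [20, 40, 49, 50, 63, 48, 66, 75] (4 swaps)
Pass 2: [20, 40, 49, 50, 48, 63, 66, 75] (1 swaps)

After 2 passes: [20, 40, 49, 50, 48, 63, 66, 75]


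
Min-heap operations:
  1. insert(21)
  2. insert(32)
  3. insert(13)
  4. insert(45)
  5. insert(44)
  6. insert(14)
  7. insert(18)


insert(21) -> [21]
insert(32) -> [21, 32]
insert(13) -> [13, 32, 21]
insert(45) -> [13, 32, 21, 45]
insert(44) -> [13, 32, 21, 45, 44]
insert(14) -> [13, 32, 14, 45, 44, 21]
insert(18) -> [13, 32, 14, 45, 44, 21, 18]

Final heap: [13, 32, 14, 45, 44, 21, 18]


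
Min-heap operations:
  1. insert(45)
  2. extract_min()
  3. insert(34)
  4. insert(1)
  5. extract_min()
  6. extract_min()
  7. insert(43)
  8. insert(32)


insert(45) -> [45]
extract_min()->45, []
insert(34) -> [34]
insert(1) -> [1, 34]
extract_min()->1, [34]
extract_min()->34, []
insert(43) -> [43]
insert(32) -> [32, 43]

Final heap: [32, 43]


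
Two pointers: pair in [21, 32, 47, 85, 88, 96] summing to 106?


lo=0(21)+hi=5(96)=117
lo=0(21)+hi=4(88)=109
lo=0(21)+hi=3(85)=106

Yes: 21+85=106


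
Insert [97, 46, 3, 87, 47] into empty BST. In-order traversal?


Insert 97: root
Insert 46: L from 97
Insert 3: L from 97 -> L from 46
Insert 87: L from 97 -> R from 46
Insert 47: L from 97 -> R from 46 -> L from 87

In-order: [3, 46, 47, 87, 97]


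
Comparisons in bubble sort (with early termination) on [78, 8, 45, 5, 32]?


Algorithm: bubble sort (with early termination)
Input: [78, 8, 45, 5, 32]
Sorted: [5, 8, 32, 45, 78]

10


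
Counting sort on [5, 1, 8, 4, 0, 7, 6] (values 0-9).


Input: [5, 1, 8, 4, 0, 7, 6]
Counts: [1, 1, 0, 0, 1, 1, 1, 1, 1, 0]

Sorted: [0, 1, 4, 5, 6, 7, 8]


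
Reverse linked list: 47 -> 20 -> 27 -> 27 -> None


Step 1: curr=47, set curr.next=prev(None) | reversed so far: 47
Step 2: curr=20, set curr.next=prev(47) | reversed so far: 20 -> 47
Step 3: curr=27, set curr.next=prev(20) | reversed so far: 27 -> 20 -> 47
Step 4: curr=27, set curr.next=prev(27) | reversed so far: 27 -> 27 -> 20 -> 47

27 -> 27 -> 20 -> 47 -> None


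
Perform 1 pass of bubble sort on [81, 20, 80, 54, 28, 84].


Initial: [81, 20, 80, 54, 28, 84]
Pass 1: [20, 80, 54, 28, 81, 84] (4 swaps)

After 1 pass: [20, 80, 54, 28, 81, 84]


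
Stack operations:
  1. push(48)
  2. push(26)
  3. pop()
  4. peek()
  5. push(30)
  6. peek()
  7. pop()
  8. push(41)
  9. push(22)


push(48) -> [48]
push(26) -> [48, 26]
pop()->26, [48]
peek()->48
push(30) -> [48, 30]
peek()->30
pop()->30, [48]
push(41) -> [48, 41]
push(22) -> [48, 41, 22]

Final stack: [48, 41, 22]


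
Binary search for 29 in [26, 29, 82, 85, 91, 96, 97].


Step 1: lo=0, hi=6, mid=3, val=85
Step 2: lo=0, hi=2, mid=1, val=29

Found at index 1


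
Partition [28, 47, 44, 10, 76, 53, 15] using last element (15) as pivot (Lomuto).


Pivot: 15
  10 <= 15: swap -> [10, 47, 44, 28, 76, 53, 15]
Place pivot at 1: [10, 15, 44, 28, 76, 53, 47]

Partitioned: [10, 15, 44, 28, 76, 53, 47]


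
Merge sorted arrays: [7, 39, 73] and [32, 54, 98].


Take 7 from A
Take 32 from B
Take 39 from A
Take 54 from B
Take 73 from A

Merged: [7, 32, 39, 54, 73, 98]


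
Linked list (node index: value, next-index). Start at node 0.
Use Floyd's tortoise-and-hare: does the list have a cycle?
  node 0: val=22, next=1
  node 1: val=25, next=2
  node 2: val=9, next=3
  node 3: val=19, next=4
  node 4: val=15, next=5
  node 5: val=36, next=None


Floyd's tortoise (slow, +1) and hare (fast, +2):
  init: slow=0, fast=0
  step 1: slow=1, fast=2
  step 2: slow=2, fast=4
  step 3: fast 4->5->None, no cycle

Cycle: no


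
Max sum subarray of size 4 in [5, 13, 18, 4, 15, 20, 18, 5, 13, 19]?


[0:4]: 40
[1:5]: 50
[2:6]: 57
[3:7]: 57
[4:8]: 58
[5:9]: 56
[6:10]: 55

Max: 58 at [4:8]


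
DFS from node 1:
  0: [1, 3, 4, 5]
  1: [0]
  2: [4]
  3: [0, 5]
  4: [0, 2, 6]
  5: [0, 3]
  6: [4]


Visit 1, push [0]
Visit 0, push [5, 4, 3]
Visit 3, push [5]
Visit 5, push []
Visit 4, push [6, 2]
Visit 2, push []
Visit 6, push []

DFS order: [1, 0, 3, 5, 4, 2, 6]


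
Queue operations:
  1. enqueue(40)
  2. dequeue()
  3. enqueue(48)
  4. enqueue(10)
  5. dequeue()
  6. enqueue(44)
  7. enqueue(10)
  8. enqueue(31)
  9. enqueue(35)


enqueue(40) -> [40]
dequeue()->40, []
enqueue(48) -> [48]
enqueue(10) -> [48, 10]
dequeue()->48, [10]
enqueue(44) -> [10, 44]
enqueue(10) -> [10, 44, 10]
enqueue(31) -> [10, 44, 10, 31]
enqueue(35) -> [10, 44, 10, 31, 35]

Final queue: [10, 44, 10, 31, 35]


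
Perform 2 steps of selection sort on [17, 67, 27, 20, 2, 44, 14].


Initial: [17, 67, 27, 20, 2, 44, 14]
Step 1: min=2 at 4
  Swap: [2, 67, 27, 20, 17, 44, 14]
Step 2: min=14 at 6
  Swap: [2, 14, 27, 20, 17, 44, 67]

After 2 steps: [2, 14, 27, 20, 17, 44, 67]


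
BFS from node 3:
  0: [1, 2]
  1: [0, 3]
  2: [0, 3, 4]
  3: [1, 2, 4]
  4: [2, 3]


Visit 3, enqueue [1, 2, 4]
Visit 1, enqueue [0]
Visit 2, enqueue []
Visit 4, enqueue []
Visit 0, enqueue []

BFS order: [3, 1, 2, 4, 0]


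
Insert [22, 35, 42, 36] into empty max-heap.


Insert 22: [22]
Insert 35: [35, 22]
Insert 42: [42, 22, 35]
Insert 36: [42, 36, 35, 22]

Final heap: [42, 36, 35, 22]


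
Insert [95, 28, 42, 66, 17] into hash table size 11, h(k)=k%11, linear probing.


Insert 95: h=7 -> slot 7
Insert 28: h=6 -> slot 6
Insert 42: h=9 -> slot 9
Insert 66: h=0 -> slot 0
Insert 17: h=6, 2 probes -> slot 8

Table: [66, None, None, None, None, None, 28, 95, 17, 42, None]


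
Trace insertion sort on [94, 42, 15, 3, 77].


Initial: [94, 42, 15, 3, 77]
Insert 42: [42, 94, 15, 3, 77]
Insert 15: [15, 42, 94, 3, 77]
Insert 3: [3, 15, 42, 94, 77]
Insert 77: [3, 15, 42, 77, 94]

Sorted: [3, 15, 42, 77, 94]


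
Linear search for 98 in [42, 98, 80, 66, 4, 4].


i=0: 42!=98
i=1: 98==98 found!

Found at 1, 2 comps


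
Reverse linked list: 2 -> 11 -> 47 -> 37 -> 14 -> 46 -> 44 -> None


Step 1: curr=2, set curr.next=prev(None) | reversed so far: 2
Step 2: curr=11, set curr.next=prev(2) | reversed so far: 11 -> 2
Step 3: curr=47, set curr.next=prev(11) | reversed so far: 47 -> 11 -> 2
Step 4: curr=37, set curr.next=prev(47) | reversed so far: 37 -> 47 -> 11 -> 2
Step 5: curr=14, set curr.next=prev(37) | reversed so far: 14 -> 37 -> 47 -> 11 -> 2
Step 6: curr=46, set curr.next=prev(14) | reversed so far: 46 -> 14 -> 37 -> 47 -> 11 -> 2
Step 7: curr=44, set curr.next=prev(46) | reversed so far: 44 -> 46 -> 14 -> 37 -> 47 -> 11 -> 2

44 -> 46 -> 14 -> 37 -> 47 -> 11 -> 2 -> None


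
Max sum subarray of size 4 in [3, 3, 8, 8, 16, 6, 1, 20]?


[0:4]: 22
[1:5]: 35
[2:6]: 38
[3:7]: 31
[4:8]: 43

Max: 43 at [4:8]


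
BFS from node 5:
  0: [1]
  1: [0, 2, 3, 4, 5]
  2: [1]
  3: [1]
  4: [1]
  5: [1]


Visit 5, enqueue [1]
Visit 1, enqueue [0, 2, 3, 4]
Visit 0, enqueue []
Visit 2, enqueue []
Visit 3, enqueue []
Visit 4, enqueue []

BFS order: [5, 1, 0, 2, 3, 4]


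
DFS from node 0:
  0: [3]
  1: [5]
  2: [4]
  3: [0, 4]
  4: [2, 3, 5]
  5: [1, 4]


Visit 0, push [3]
Visit 3, push [4]
Visit 4, push [5, 2]
Visit 2, push []
Visit 5, push [1]
Visit 1, push []

DFS order: [0, 3, 4, 2, 5, 1]


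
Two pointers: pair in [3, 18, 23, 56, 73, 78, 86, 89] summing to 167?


lo=0(3)+hi=7(89)=92
lo=1(18)+hi=7(89)=107
lo=2(23)+hi=7(89)=112
lo=3(56)+hi=7(89)=145
lo=4(73)+hi=7(89)=162
lo=5(78)+hi=7(89)=167

Yes: 78+89=167


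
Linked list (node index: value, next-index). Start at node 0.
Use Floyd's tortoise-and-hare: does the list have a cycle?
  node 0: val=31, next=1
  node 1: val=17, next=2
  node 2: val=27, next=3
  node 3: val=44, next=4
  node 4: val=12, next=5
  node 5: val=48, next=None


Floyd's tortoise (slow, +1) and hare (fast, +2):
  init: slow=0, fast=0
  step 1: slow=1, fast=2
  step 2: slow=2, fast=4
  step 3: fast 4->5->None, no cycle

Cycle: no


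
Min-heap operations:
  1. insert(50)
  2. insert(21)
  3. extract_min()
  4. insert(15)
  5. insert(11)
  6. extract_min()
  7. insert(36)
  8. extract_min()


insert(50) -> [50]
insert(21) -> [21, 50]
extract_min()->21, [50]
insert(15) -> [15, 50]
insert(11) -> [11, 50, 15]
extract_min()->11, [15, 50]
insert(36) -> [15, 50, 36]
extract_min()->15, [36, 50]

Final heap: [36, 50]


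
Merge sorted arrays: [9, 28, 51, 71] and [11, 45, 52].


Take 9 from A
Take 11 from B
Take 28 from A
Take 45 from B
Take 51 from A
Take 52 from B

Merged: [9, 11, 28, 45, 51, 52, 71]


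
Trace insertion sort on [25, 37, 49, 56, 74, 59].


Initial: [25, 37, 49, 56, 74, 59]
Insert 37: [25, 37, 49, 56, 74, 59]
Insert 49: [25, 37, 49, 56, 74, 59]
Insert 56: [25, 37, 49, 56, 74, 59]
Insert 74: [25, 37, 49, 56, 74, 59]
Insert 59: [25, 37, 49, 56, 59, 74]

Sorted: [25, 37, 49, 56, 59, 74]


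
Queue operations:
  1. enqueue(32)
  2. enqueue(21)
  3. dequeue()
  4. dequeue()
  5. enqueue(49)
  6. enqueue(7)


enqueue(32) -> [32]
enqueue(21) -> [32, 21]
dequeue()->32, [21]
dequeue()->21, []
enqueue(49) -> [49]
enqueue(7) -> [49, 7]

Final queue: [49, 7]


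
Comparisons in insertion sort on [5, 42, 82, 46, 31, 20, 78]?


Algorithm: insertion sort
Input: [5, 42, 82, 46, 31, 20, 78]
Sorted: [5, 20, 31, 42, 46, 78, 82]

15


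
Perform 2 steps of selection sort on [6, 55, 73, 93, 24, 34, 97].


Initial: [6, 55, 73, 93, 24, 34, 97]
Step 1: min=6 at 0
  Swap: [6, 55, 73, 93, 24, 34, 97]
Step 2: min=24 at 4
  Swap: [6, 24, 73, 93, 55, 34, 97]

After 2 steps: [6, 24, 73, 93, 55, 34, 97]


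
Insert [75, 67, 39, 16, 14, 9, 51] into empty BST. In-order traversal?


Insert 75: root
Insert 67: L from 75
Insert 39: L from 75 -> L from 67
Insert 16: L from 75 -> L from 67 -> L from 39
Insert 14: L from 75 -> L from 67 -> L from 39 -> L from 16
Insert 9: L from 75 -> L from 67 -> L from 39 -> L from 16 -> L from 14
Insert 51: L from 75 -> L from 67 -> R from 39

In-order: [9, 14, 16, 39, 51, 67, 75]


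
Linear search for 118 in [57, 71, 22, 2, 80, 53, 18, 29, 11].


i=0: 57!=118
i=1: 71!=118
i=2: 22!=118
i=3: 2!=118
i=4: 80!=118
i=5: 53!=118
i=6: 18!=118
i=7: 29!=118
i=8: 11!=118

Not found, 9 comps


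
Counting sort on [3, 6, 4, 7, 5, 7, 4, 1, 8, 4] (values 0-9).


Input: [3, 6, 4, 7, 5, 7, 4, 1, 8, 4]
Counts: [0, 1, 0, 1, 3, 1, 1, 2, 1, 0]

Sorted: [1, 3, 4, 4, 4, 5, 6, 7, 7, 8]


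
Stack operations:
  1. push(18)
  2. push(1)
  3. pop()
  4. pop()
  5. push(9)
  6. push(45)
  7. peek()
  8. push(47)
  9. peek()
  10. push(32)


push(18) -> [18]
push(1) -> [18, 1]
pop()->1, [18]
pop()->18, []
push(9) -> [9]
push(45) -> [9, 45]
peek()->45
push(47) -> [9, 45, 47]
peek()->47
push(32) -> [9, 45, 47, 32]

Final stack: [9, 45, 47, 32]


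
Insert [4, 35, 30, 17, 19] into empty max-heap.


Insert 4: [4]
Insert 35: [35, 4]
Insert 30: [35, 4, 30]
Insert 17: [35, 17, 30, 4]
Insert 19: [35, 19, 30, 4, 17]

Final heap: [35, 19, 30, 4, 17]


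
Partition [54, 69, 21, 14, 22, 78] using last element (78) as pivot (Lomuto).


Pivot: 78
  54 <= 78: advance i (no swap)
  69 <= 78: advance i (no swap)
  21 <= 78: advance i (no swap)
  14 <= 78: advance i (no swap)
  22 <= 78: advance i (no swap)
Place pivot at 5: [54, 69, 21, 14, 22, 78]

Partitioned: [54, 69, 21, 14, 22, 78]


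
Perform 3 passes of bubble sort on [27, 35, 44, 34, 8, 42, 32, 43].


Initial: [27, 35, 44, 34, 8, 42, 32, 43]
Pass 1: [27, 35, 34, 8, 42, 32, 43, 44] (5 swaps)
Pass 2: [27, 34, 8, 35, 32, 42, 43, 44] (3 swaps)
Pass 3: [27, 8, 34, 32, 35, 42, 43, 44] (2 swaps)

After 3 passes: [27, 8, 34, 32, 35, 42, 43, 44]


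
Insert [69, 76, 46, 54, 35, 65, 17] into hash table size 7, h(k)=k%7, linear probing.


Insert 69: h=6 -> slot 6
Insert 76: h=6, 1 probes -> slot 0
Insert 46: h=4 -> slot 4
Insert 54: h=5 -> slot 5
Insert 35: h=0, 1 probes -> slot 1
Insert 65: h=2 -> slot 2
Insert 17: h=3 -> slot 3

Table: [76, 35, 65, 17, 46, 54, 69]


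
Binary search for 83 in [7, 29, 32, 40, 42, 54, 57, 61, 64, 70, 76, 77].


Step 1: lo=0, hi=11, mid=5, val=54
Step 2: lo=6, hi=11, mid=8, val=64
Step 3: lo=9, hi=11, mid=10, val=76
Step 4: lo=11, hi=11, mid=11, val=77

Not found


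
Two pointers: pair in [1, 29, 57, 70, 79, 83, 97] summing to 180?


lo=0(1)+hi=6(97)=98
lo=1(29)+hi=6(97)=126
lo=2(57)+hi=6(97)=154
lo=3(70)+hi=6(97)=167
lo=4(79)+hi=6(97)=176
lo=5(83)+hi=6(97)=180

Yes: 83+97=180


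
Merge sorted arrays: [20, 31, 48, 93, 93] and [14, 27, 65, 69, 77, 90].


Take 14 from B
Take 20 from A
Take 27 from B
Take 31 from A
Take 48 from A
Take 65 from B
Take 69 from B
Take 77 from B
Take 90 from B

Merged: [14, 20, 27, 31, 48, 65, 69, 77, 90, 93, 93]


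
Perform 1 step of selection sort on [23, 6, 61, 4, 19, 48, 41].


Initial: [23, 6, 61, 4, 19, 48, 41]
Step 1: min=4 at 3
  Swap: [4, 6, 61, 23, 19, 48, 41]

After 1 step: [4, 6, 61, 23, 19, 48, 41]


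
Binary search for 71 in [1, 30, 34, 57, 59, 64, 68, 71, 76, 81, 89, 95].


Step 1: lo=0, hi=11, mid=5, val=64
Step 2: lo=6, hi=11, mid=8, val=76
Step 3: lo=6, hi=7, mid=6, val=68
Step 4: lo=7, hi=7, mid=7, val=71

Found at index 7


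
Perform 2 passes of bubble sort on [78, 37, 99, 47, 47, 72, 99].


Initial: [78, 37, 99, 47, 47, 72, 99]
Pass 1: [37, 78, 47, 47, 72, 99, 99] (4 swaps)
Pass 2: [37, 47, 47, 72, 78, 99, 99] (3 swaps)

After 2 passes: [37, 47, 47, 72, 78, 99, 99]


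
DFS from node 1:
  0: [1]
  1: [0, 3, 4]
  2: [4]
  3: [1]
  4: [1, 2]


Visit 1, push [4, 3, 0]
Visit 0, push []
Visit 3, push []
Visit 4, push [2]
Visit 2, push []

DFS order: [1, 0, 3, 4, 2]


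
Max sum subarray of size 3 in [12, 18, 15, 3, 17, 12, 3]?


[0:3]: 45
[1:4]: 36
[2:5]: 35
[3:6]: 32
[4:7]: 32

Max: 45 at [0:3]


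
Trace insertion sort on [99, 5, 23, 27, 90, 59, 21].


Initial: [99, 5, 23, 27, 90, 59, 21]
Insert 5: [5, 99, 23, 27, 90, 59, 21]
Insert 23: [5, 23, 99, 27, 90, 59, 21]
Insert 27: [5, 23, 27, 99, 90, 59, 21]
Insert 90: [5, 23, 27, 90, 99, 59, 21]
Insert 59: [5, 23, 27, 59, 90, 99, 21]
Insert 21: [5, 21, 23, 27, 59, 90, 99]

Sorted: [5, 21, 23, 27, 59, 90, 99]


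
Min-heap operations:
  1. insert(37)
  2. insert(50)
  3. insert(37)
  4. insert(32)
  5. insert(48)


insert(37) -> [37]
insert(50) -> [37, 50]
insert(37) -> [37, 50, 37]
insert(32) -> [32, 37, 37, 50]
insert(48) -> [32, 37, 37, 50, 48]

Final heap: [32, 37, 37, 50, 48]


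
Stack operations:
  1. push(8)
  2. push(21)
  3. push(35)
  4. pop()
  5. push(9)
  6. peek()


push(8) -> [8]
push(21) -> [8, 21]
push(35) -> [8, 21, 35]
pop()->35, [8, 21]
push(9) -> [8, 21, 9]
peek()->9

Final stack: [8, 21, 9]


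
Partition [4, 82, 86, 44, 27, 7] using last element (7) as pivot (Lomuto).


Pivot: 7
  4 <= 7: advance i (no swap)
Place pivot at 1: [4, 7, 86, 44, 27, 82]

Partitioned: [4, 7, 86, 44, 27, 82]


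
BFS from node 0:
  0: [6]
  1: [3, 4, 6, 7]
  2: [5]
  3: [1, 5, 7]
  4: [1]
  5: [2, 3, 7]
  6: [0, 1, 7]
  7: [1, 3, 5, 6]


Visit 0, enqueue [6]
Visit 6, enqueue [1, 7]
Visit 1, enqueue [3, 4]
Visit 7, enqueue [5]
Visit 3, enqueue []
Visit 4, enqueue []
Visit 5, enqueue [2]
Visit 2, enqueue []

BFS order: [0, 6, 1, 7, 3, 4, 5, 2]


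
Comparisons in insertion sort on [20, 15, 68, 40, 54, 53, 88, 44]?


Algorithm: insertion sort
Input: [20, 15, 68, 40, 54, 53, 88, 44]
Sorted: [15, 20, 40, 44, 53, 54, 68, 88]

15


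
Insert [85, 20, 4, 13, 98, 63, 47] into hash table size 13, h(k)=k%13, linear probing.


Insert 85: h=7 -> slot 7
Insert 20: h=7, 1 probes -> slot 8
Insert 4: h=4 -> slot 4
Insert 13: h=0 -> slot 0
Insert 98: h=7, 2 probes -> slot 9
Insert 63: h=11 -> slot 11
Insert 47: h=8, 2 probes -> slot 10

Table: [13, None, None, None, 4, None, None, 85, 20, 98, 47, 63, None]


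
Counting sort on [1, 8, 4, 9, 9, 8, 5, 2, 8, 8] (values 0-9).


Input: [1, 8, 4, 9, 9, 8, 5, 2, 8, 8]
Counts: [0, 1, 1, 0, 1, 1, 0, 0, 4, 2]

Sorted: [1, 2, 4, 5, 8, 8, 8, 8, 9, 9]


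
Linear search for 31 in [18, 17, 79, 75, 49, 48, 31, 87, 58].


i=0: 18!=31
i=1: 17!=31
i=2: 79!=31
i=3: 75!=31
i=4: 49!=31
i=5: 48!=31
i=6: 31==31 found!

Found at 6, 7 comps


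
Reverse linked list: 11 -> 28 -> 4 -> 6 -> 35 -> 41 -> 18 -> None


Step 1: curr=11, set curr.next=prev(None) | reversed so far: 11
Step 2: curr=28, set curr.next=prev(11) | reversed so far: 28 -> 11
Step 3: curr=4, set curr.next=prev(28) | reversed so far: 4 -> 28 -> 11
Step 4: curr=6, set curr.next=prev(4) | reversed so far: 6 -> 4 -> 28 -> 11
Step 5: curr=35, set curr.next=prev(6) | reversed so far: 35 -> 6 -> 4 -> 28 -> 11
Step 6: curr=41, set curr.next=prev(35) | reversed so far: 41 -> 35 -> 6 -> 4 -> 28 -> 11
Step 7: curr=18, set curr.next=prev(41) | reversed so far: 18 -> 41 -> 35 -> 6 -> 4 -> 28 -> 11

18 -> 41 -> 35 -> 6 -> 4 -> 28 -> 11 -> None


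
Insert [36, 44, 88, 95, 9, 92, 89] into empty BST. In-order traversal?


Insert 36: root
Insert 44: R from 36
Insert 88: R from 36 -> R from 44
Insert 95: R from 36 -> R from 44 -> R from 88
Insert 9: L from 36
Insert 92: R from 36 -> R from 44 -> R from 88 -> L from 95
Insert 89: R from 36 -> R from 44 -> R from 88 -> L from 95 -> L from 92

In-order: [9, 36, 44, 88, 89, 92, 95]


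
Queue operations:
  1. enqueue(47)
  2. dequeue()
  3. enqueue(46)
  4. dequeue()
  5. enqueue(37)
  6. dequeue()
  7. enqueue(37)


enqueue(47) -> [47]
dequeue()->47, []
enqueue(46) -> [46]
dequeue()->46, []
enqueue(37) -> [37]
dequeue()->37, []
enqueue(37) -> [37]

Final queue: [37]


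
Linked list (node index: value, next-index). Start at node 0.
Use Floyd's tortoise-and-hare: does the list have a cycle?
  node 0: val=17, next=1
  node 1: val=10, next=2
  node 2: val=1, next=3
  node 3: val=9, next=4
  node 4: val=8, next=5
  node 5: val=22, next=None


Floyd's tortoise (slow, +1) and hare (fast, +2):
  init: slow=0, fast=0
  step 1: slow=1, fast=2
  step 2: slow=2, fast=4
  step 3: fast 4->5->None, no cycle

Cycle: no


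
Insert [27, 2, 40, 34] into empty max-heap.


Insert 27: [27]
Insert 2: [27, 2]
Insert 40: [40, 2, 27]
Insert 34: [40, 34, 27, 2]

Final heap: [40, 34, 27, 2]


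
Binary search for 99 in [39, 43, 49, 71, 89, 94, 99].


Step 1: lo=0, hi=6, mid=3, val=71
Step 2: lo=4, hi=6, mid=5, val=94
Step 3: lo=6, hi=6, mid=6, val=99

Found at index 6


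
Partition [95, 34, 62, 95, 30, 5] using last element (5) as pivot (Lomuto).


Pivot: 5
Place pivot at 0: [5, 34, 62, 95, 30, 95]

Partitioned: [5, 34, 62, 95, 30, 95]


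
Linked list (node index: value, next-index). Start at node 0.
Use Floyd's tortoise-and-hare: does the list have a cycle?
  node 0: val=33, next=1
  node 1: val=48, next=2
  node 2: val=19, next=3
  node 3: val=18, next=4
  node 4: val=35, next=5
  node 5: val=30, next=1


Floyd's tortoise (slow, +1) and hare (fast, +2):
  init: slow=0, fast=0
  step 1: slow=1, fast=2
  step 2: slow=2, fast=4
  step 3: slow=3, fast=1
  step 4: slow=4, fast=3
  step 5: slow=5, fast=5
  slow == fast at node 5: cycle detected

Cycle: yes


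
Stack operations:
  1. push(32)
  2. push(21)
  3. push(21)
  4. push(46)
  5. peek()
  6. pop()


push(32) -> [32]
push(21) -> [32, 21]
push(21) -> [32, 21, 21]
push(46) -> [32, 21, 21, 46]
peek()->46
pop()->46, [32, 21, 21]

Final stack: [32, 21, 21]


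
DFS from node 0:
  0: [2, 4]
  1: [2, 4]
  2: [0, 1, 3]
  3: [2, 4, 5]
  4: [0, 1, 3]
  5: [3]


Visit 0, push [4, 2]
Visit 2, push [3, 1]
Visit 1, push [4]
Visit 4, push [3]
Visit 3, push [5]
Visit 5, push []

DFS order: [0, 2, 1, 4, 3, 5]


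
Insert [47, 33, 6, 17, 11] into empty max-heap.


Insert 47: [47]
Insert 33: [47, 33]
Insert 6: [47, 33, 6]
Insert 17: [47, 33, 6, 17]
Insert 11: [47, 33, 6, 17, 11]

Final heap: [47, 33, 6, 17, 11]


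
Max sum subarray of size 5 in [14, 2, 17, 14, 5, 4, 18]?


[0:5]: 52
[1:6]: 42
[2:7]: 58

Max: 58 at [2:7]


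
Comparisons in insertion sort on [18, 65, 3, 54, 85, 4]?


Algorithm: insertion sort
Input: [18, 65, 3, 54, 85, 4]
Sorted: [3, 4, 18, 54, 65, 85]

11


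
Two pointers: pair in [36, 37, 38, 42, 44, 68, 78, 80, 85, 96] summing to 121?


lo=0(36)+hi=9(96)=132
lo=0(36)+hi=8(85)=121

Yes: 36+85=121


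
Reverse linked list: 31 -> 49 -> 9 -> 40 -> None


Step 1: curr=31, set curr.next=prev(None) | reversed so far: 31
Step 2: curr=49, set curr.next=prev(31) | reversed so far: 49 -> 31
Step 3: curr=9, set curr.next=prev(49) | reversed so far: 9 -> 49 -> 31
Step 4: curr=40, set curr.next=prev(9) | reversed so far: 40 -> 9 -> 49 -> 31

40 -> 9 -> 49 -> 31 -> None


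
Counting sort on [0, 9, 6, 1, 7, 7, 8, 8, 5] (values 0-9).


Input: [0, 9, 6, 1, 7, 7, 8, 8, 5]
Counts: [1, 1, 0, 0, 0, 1, 1, 2, 2, 1]

Sorted: [0, 1, 5, 6, 7, 7, 8, 8, 9]


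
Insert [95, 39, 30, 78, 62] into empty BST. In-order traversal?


Insert 95: root
Insert 39: L from 95
Insert 30: L from 95 -> L from 39
Insert 78: L from 95 -> R from 39
Insert 62: L from 95 -> R from 39 -> L from 78

In-order: [30, 39, 62, 78, 95]


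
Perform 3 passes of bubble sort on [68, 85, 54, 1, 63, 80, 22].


Initial: [68, 85, 54, 1, 63, 80, 22]
Pass 1: [68, 54, 1, 63, 80, 22, 85] (5 swaps)
Pass 2: [54, 1, 63, 68, 22, 80, 85] (4 swaps)
Pass 3: [1, 54, 63, 22, 68, 80, 85] (2 swaps)

After 3 passes: [1, 54, 63, 22, 68, 80, 85]


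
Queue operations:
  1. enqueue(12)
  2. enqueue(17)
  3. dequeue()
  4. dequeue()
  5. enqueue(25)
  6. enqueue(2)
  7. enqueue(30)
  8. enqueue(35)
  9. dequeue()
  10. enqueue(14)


enqueue(12) -> [12]
enqueue(17) -> [12, 17]
dequeue()->12, [17]
dequeue()->17, []
enqueue(25) -> [25]
enqueue(2) -> [25, 2]
enqueue(30) -> [25, 2, 30]
enqueue(35) -> [25, 2, 30, 35]
dequeue()->25, [2, 30, 35]
enqueue(14) -> [2, 30, 35, 14]

Final queue: [2, 30, 35, 14]


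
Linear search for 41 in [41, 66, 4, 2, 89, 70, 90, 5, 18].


i=0: 41==41 found!

Found at 0, 1 comps


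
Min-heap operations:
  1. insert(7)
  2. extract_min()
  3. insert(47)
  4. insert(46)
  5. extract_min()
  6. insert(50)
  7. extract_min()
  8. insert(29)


insert(7) -> [7]
extract_min()->7, []
insert(47) -> [47]
insert(46) -> [46, 47]
extract_min()->46, [47]
insert(50) -> [47, 50]
extract_min()->47, [50]
insert(29) -> [29, 50]

Final heap: [29, 50]


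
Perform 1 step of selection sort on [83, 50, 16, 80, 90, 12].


Initial: [83, 50, 16, 80, 90, 12]
Step 1: min=12 at 5
  Swap: [12, 50, 16, 80, 90, 83]

After 1 step: [12, 50, 16, 80, 90, 83]


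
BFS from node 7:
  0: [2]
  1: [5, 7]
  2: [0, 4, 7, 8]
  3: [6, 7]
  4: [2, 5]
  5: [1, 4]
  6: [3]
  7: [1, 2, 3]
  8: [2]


Visit 7, enqueue [1, 2, 3]
Visit 1, enqueue [5]
Visit 2, enqueue [0, 4, 8]
Visit 3, enqueue [6]
Visit 5, enqueue []
Visit 0, enqueue []
Visit 4, enqueue []
Visit 8, enqueue []
Visit 6, enqueue []

BFS order: [7, 1, 2, 3, 5, 0, 4, 8, 6]


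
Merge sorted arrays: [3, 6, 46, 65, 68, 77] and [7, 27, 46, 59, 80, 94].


Take 3 from A
Take 6 from A
Take 7 from B
Take 27 from B
Take 46 from A
Take 46 from B
Take 59 from B
Take 65 from A
Take 68 from A
Take 77 from A

Merged: [3, 6, 7, 27, 46, 46, 59, 65, 68, 77, 80, 94]


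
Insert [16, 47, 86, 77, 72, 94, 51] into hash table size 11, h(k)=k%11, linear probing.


Insert 16: h=5 -> slot 5
Insert 47: h=3 -> slot 3
Insert 86: h=9 -> slot 9
Insert 77: h=0 -> slot 0
Insert 72: h=6 -> slot 6
Insert 94: h=6, 1 probes -> slot 7
Insert 51: h=7, 1 probes -> slot 8

Table: [77, None, None, 47, None, 16, 72, 94, 51, 86, None]


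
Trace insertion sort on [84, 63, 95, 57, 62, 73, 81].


Initial: [84, 63, 95, 57, 62, 73, 81]
Insert 63: [63, 84, 95, 57, 62, 73, 81]
Insert 95: [63, 84, 95, 57, 62, 73, 81]
Insert 57: [57, 63, 84, 95, 62, 73, 81]
Insert 62: [57, 62, 63, 84, 95, 73, 81]
Insert 73: [57, 62, 63, 73, 84, 95, 81]
Insert 81: [57, 62, 63, 73, 81, 84, 95]

Sorted: [57, 62, 63, 73, 81, 84, 95]


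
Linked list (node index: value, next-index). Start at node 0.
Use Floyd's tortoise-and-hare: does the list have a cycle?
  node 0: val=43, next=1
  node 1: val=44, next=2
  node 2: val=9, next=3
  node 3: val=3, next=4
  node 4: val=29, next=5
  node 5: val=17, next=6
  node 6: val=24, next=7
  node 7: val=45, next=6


Floyd's tortoise (slow, +1) and hare (fast, +2):
  init: slow=0, fast=0
  step 1: slow=1, fast=2
  step 2: slow=2, fast=4
  step 3: slow=3, fast=6
  step 4: slow=4, fast=6
  step 5: slow=5, fast=6
  step 6: slow=6, fast=6
  slow == fast at node 6: cycle detected

Cycle: yes


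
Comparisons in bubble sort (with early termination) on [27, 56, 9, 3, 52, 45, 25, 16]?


Algorithm: bubble sort (with early termination)
Input: [27, 56, 9, 3, 52, 45, 25, 16]
Sorted: [3, 9, 16, 25, 27, 45, 52, 56]

27


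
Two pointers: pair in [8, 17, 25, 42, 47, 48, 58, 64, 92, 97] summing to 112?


lo=0(8)+hi=9(97)=105
lo=1(17)+hi=9(97)=114
lo=1(17)+hi=8(92)=109
lo=2(25)+hi=8(92)=117
lo=2(25)+hi=7(64)=89
lo=3(42)+hi=7(64)=106
lo=4(47)+hi=7(64)=111
lo=5(48)+hi=7(64)=112

Yes: 48+64=112


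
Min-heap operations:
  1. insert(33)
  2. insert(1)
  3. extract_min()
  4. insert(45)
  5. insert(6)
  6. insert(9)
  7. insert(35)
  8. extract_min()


insert(33) -> [33]
insert(1) -> [1, 33]
extract_min()->1, [33]
insert(45) -> [33, 45]
insert(6) -> [6, 45, 33]
insert(9) -> [6, 9, 33, 45]
insert(35) -> [6, 9, 33, 45, 35]
extract_min()->6, [9, 35, 33, 45]

Final heap: [9, 35, 33, 45]


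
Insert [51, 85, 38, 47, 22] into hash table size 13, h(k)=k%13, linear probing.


Insert 51: h=12 -> slot 12
Insert 85: h=7 -> slot 7
Insert 38: h=12, 1 probes -> slot 0
Insert 47: h=8 -> slot 8
Insert 22: h=9 -> slot 9

Table: [38, None, None, None, None, None, None, 85, 47, 22, None, None, 51]


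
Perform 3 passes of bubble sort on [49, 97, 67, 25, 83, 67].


Initial: [49, 97, 67, 25, 83, 67]
Pass 1: [49, 67, 25, 83, 67, 97] (4 swaps)
Pass 2: [49, 25, 67, 67, 83, 97] (2 swaps)
Pass 3: [25, 49, 67, 67, 83, 97] (1 swaps)

After 3 passes: [25, 49, 67, 67, 83, 97]


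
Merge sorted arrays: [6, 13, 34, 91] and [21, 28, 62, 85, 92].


Take 6 from A
Take 13 from A
Take 21 from B
Take 28 from B
Take 34 from A
Take 62 from B
Take 85 from B
Take 91 from A

Merged: [6, 13, 21, 28, 34, 62, 85, 91, 92]


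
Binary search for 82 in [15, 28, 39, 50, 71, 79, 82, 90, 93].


Step 1: lo=0, hi=8, mid=4, val=71
Step 2: lo=5, hi=8, mid=6, val=82

Found at index 6


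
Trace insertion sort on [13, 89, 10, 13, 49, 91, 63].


Initial: [13, 89, 10, 13, 49, 91, 63]
Insert 89: [13, 89, 10, 13, 49, 91, 63]
Insert 10: [10, 13, 89, 13, 49, 91, 63]
Insert 13: [10, 13, 13, 89, 49, 91, 63]
Insert 49: [10, 13, 13, 49, 89, 91, 63]
Insert 91: [10, 13, 13, 49, 89, 91, 63]
Insert 63: [10, 13, 13, 49, 63, 89, 91]

Sorted: [10, 13, 13, 49, 63, 89, 91]


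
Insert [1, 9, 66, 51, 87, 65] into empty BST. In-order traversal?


Insert 1: root
Insert 9: R from 1
Insert 66: R from 1 -> R from 9
Insert 51: R from 1 -> R from 9 -> L from 66
Insert 87: R from 1 -> R from 9 -> R from 66
Insert 65: R from 1 -> R from 9 -> L from 66 -> R from 51

In-order: [1, 9, 51, 65, 66, 87]


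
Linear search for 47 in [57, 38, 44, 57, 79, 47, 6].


i=0: 57!=47
i=1: 38!=47
i=2: 44!=47
i=3: 57!=47
i=4: 79!=47
i=5: 47==47 found!

Found at 5, 6 comps


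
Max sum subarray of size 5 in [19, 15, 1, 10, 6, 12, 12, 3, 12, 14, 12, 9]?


[0:5]: 51
[1:6]: 44
[2:7]: 41
[3:8]: 43
[4:9]: 45
[5:10]: 53
[6:11]: 53
[7:12]: 50

Max: 53 at [5:10]


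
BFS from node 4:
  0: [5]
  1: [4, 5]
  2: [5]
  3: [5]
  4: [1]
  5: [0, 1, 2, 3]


Visit 4, enqueue [1]
Visit 1, enqueue [5]
Visit 5, enqueue [0, 2, 3]
Visit 0, enqueue []
Visit 2, enqueue []
Visit 3, enqueue []

BFS order: [4, 1, 5, 0, 2, 3]


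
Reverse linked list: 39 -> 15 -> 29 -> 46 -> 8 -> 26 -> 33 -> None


Step 1: curr=39, set curr.next=prev(None) | reversed so far: 39
Step 2: curr=15, set curr.next=prev(39) | reversed so far: 15 -> 39
Step 3: curr=29, set curr.next=prev(15) | reversed so far: 29 -> 15 -> 39
Step 4: curr=46, set curr.next=prev(29) | reversed so far: 46 -> 29 -> 15 -> 39
Step 5: curr=8, set curr.next=prev(46) | reversed so far: 8 -> 46 -> 29 -> 15 -> 39
Step 6: curr=26, set curr.next=prev(8) | reversed so far: 26 -> 8 -> 46 -> 29 -> 15 -> 39
Step 7: curr=33, set curr.next=prev(26) | reversed so far: 33 -> 26 -> 8 -> 46 -> 29 -> 15 -> 39

33 -> 26 -> 8 -> 46 -> 29 -> 15 -> 39 -> None


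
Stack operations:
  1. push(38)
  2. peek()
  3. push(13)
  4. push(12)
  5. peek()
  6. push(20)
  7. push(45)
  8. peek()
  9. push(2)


push(38) -> [38]
peek()->38
push(13) -> [38, 13]
push(12) -> [38, 13, 12]
peek()->12
push(20) -> [38, 13, 12, 20]
push(45) -> [38, 13, 12, 20, 45]
peek()->45
push(2) -> [38, 13, 12, 20, 45, 2]

Final stack: [38, 13, 12, 20, 45, 2]


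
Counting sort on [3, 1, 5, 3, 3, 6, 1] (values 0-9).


Input: [3, 1, 5, 3, 3, 6, 1]
Counts: [0, 2, 0, 3, 0, 1, 1, 0, 0, 0]

Sorted: [1, 1, 3, 3, 3, 5, 6]


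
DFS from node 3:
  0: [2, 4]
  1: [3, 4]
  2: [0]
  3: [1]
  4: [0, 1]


Visit 3, push [1]
Visit 1, push [4]
Visit 4, push [0]
Visit 0, push [2]
Visit 2, push []

DFS order: [3, 1, 4, 0, 2]


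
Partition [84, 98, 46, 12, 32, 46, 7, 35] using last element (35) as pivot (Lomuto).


Pivot: 35
  12 <= 35: swap -> [12, 98, 46, 84, 32, 46, 7, 35]
  32 <= 35: swap -> [12, 32, 46, 84, 98, 46, 7, 35]
  7 <= 35: swap -> [12, 32, 7, 84, 98, 46, 46, 35]
Place pivot at 3: [12, 32, 7, 35, 98, 46, 46, 84]

Partitioned: [12, 32, 7, 35, 98, 46, 46, 84]


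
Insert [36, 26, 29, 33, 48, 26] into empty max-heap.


Insert 36: [36]
Insert 26: [36, 26]
Insert 29: [36, 26, 29]
Insert 33: [36, 33, 29, 26]
Insert 48: [48, 36, 29, 26, 33]
Insert 26: [48, 36, 29, 26, 33, 26]

Final heap: [48, 36, 29, 26, 33, 26]


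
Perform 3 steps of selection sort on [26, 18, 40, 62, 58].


Initial: [26, 18, 40, 62, 58]
Step 1: min=18 at 1
  Swap: [18, 26, 40, 62, 58]
Step 2: min=26 at 1
  Swap: [18, 26, 40, 62, 58]
Step 3: min=40 at 2
  Swap: [18, 26, 40, 62, 58]

After 3 steps: [18, 26, 40, 62, 58]


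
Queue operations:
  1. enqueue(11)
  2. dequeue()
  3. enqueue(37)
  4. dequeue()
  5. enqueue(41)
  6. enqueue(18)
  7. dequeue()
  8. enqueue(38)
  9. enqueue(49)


enqueue(11) -> [11]
dequeue()->11, []
enqueue(37) -> [37]
dequeue()->37, []
enqueue(41) -> [41]
enqueue(18) -> [41, 18]
dequeue()->41, [18]
enqueue(38) -> [18, 38]
enqueue(49) -> [18, 38, 49]

Final queue: [18, 38, 49]
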